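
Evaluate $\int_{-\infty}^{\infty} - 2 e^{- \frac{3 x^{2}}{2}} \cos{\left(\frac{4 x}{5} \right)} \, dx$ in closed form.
$- \frac{2 \sqrt{6} \sqrt{\pi}}{3 e^{\frac{8}{75}}}$

Treat the cosine frequency as a parameter and define $I(b) = \int_{-\infty}^{\infty} - 2 e^{- \frac{3 x^{2}}{2}} \cos{\left(b x \right)} \, dx$.

Differentiating under the integral sign,
$$I'(b) = \int_{-\infty}^{\infty} 2 x e^{- \frac{3 x^{2}}{2}} \sin{\left(b x \right)} \, dx.$$

Integrate $\int_{-\infty}^{\infty} x \sin(b x)\, e^{- \frac{3 x^{2}}{2}}\, dx$ by parts with $u = \sin(b x)$ and $dv = x\, e^{- \frac{3 x^{2}}{2}}\, dx$, giving $v = - \frac{e^{- \frac{3 x^{2}}{2}}}{3}$. The boundary term vanishes and
$$\int_{-\infty}^{\infty} x \sin(b x)\, e^{- \frac{3 x^{2}}{2}}\, dx = \frac{b}{3} \int_{-\infty}^{\infty} \cos(b x)\, e^{- \frac{3 x^{2}}{2}}\, dx,$$
so $I'(b) = - \frac{b}{3}\, I(b)$.

This is a separable first-order ODE; solving with the initial condition $I(0) = \int_{-\infty}^{\infty} - 2 e^{- \frac{3 x^{2}}{2}}\,dx = - \frac{2 \sqrt{6} \sqrt{\pi}}{3}$ gives
$$I(b) = - \frac{2 \sqrt{6} \sqrt{\pi} e^{- \frac{b^{2}}{6}}}{3}.$$

Setting $b = \frac{4}{5}$:
$$I = - \frac{2 \sqrt{6} \sqrt{\pi}}{3 e^{\frac{8}{75}}}.$$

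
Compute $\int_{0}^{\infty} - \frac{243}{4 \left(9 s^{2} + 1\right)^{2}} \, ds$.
$- \frac{81 \pi}{16}$

Recall the elementary integral
$$J(a) = \int_{0}^{\infty} - \frac{3}{4 \left(a^{2} + s^{2}\right)} \, ds = - \frac{3 \pi}{8 a}.$$

Differentiating under the integral sign with respect to $a$,
$$\frac{dJ}{da} = \int_{0}^{\infty} \frac{3 a}{2 \left(a^{2} + s^{2}\right)^{2}} \, ds = \frac{3 \pi}{8 a^{2}},$$
so $\int_{0}^{\infty} - \frac{3}{4 \left(a^{2} + s^{2}\right)^{2}} \, ds = - \frac{3 \pi}{16 a^{3}}$.

Setting $a = \frac{1}{3}$:
$$I = - \frac{81 \pi}{16}.$$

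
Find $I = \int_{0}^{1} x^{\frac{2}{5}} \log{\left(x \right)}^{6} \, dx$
$\frac{56250000}{823543}$

Consider the simpler parametrised integral
$$J(a) = \int_{0}^{1} x^{a} \, dx = \frac{1}{a + 1}.$$

Differentiating under the integral sign brings down a factor of $\ln x$:
$$\frac{dJ}{da} = \int_{0}^{1} x^{a} \log{\left(x \right)} \, dx = - \frac{1}{\left(a + 1\right)^{2}}.$$

Repeating $6$ times in total — each differentiation brings down another $\ln x$ — gives
$$\frac{d^{6}J}{da^{6}} = \int_{0}^{1} x^{a} \log{\left(x \right)}^{6} \, dx = \frac{720}{\left(a + 1\right)^{7}},$$
and the integrand here is exactly the target integrand, so $I = \frac{720}{\left(a + 1\right)^{7}}$.

Setting $a = \frac{2}{5}$:
$$I = \frac{56250000}{823543}.$$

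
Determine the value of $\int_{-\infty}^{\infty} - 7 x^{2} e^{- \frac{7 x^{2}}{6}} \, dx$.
$- \frac{3 \sqrt{42} \sqrt{\pi}}{7}$

Consider the simpler parametrised integral
$$J(a) = \int_{-\infty}^{\infty} - 7 e^{- a x^{2}} \, dx = - \frac{7 \sqrt{\pi}}{\sqrt{a}}.$$

Differentiating under the integral sign brings down a factor of $(-x^2)$:
$$\frac{dJ}{da} = \int_{-\infty}^{\infty} 7 x^{2} e^{- a x^{2}} \, dx = \frac{7 \sqrt{\pi}}{2 a^{\frac{3}{2}}}.$$

The integral on the left is $-I$, so $I = - \frac{7 \sqrt{\pi}}{2 a^{\frac{3}{2}}}$.

Setting $a = \frac{7}{6}$:
$$I = - \frac{3 \sqrt{42} \sqrt{\pi}}{7}.$$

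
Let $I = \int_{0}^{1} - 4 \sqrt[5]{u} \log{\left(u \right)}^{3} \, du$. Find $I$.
$\frac{625}{54}$

Consider the simpler parametrised integral
$$J(a) = \int_{0}^{1} - 4 u^{a} \, du = - \frac{4}{a + 1}.$$

Differentiating under the integral sign brings down a factor of $\ln u$:
$$\frac{dJ}{da} = \int_{0}^{1} - 4 u^{a} \log{\left(u \right)} \, du = \frac{4}{\left(a + 1\right)^{2}}.$$

Repeating $3$ times in total — each differentiation brings down another $\ln u$ — gives
$$\frac{d^{3}J}{da^{3}} = \int_{0}^{1} - 4 u^{a} \log{\left(u \right)}^{3} \, du = \frac{24}{\left(a + 1\right)^{4}},$$
and the integrand here is exactly the target integrand, so $I = \frac{24}{\left(a + 1\right)^{4}}$.

Setting $a = \frac{1}{5}$:
$$I = \frac{625}{54}.$$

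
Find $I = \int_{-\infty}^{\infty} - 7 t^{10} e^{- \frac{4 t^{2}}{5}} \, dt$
$- \frac{20671875 \sqrt{5} \sqrt{\pi}}{65536}$

Consider the simpler parametrised integral
$$J(a) = \int_{-\infty}^{\infty} - 7 e^{- a t^{2}} \, dt = - \frac{7 \sqrt{\pi}}{\sqrt{a}}.$$

Differentiating under the integral sign brings down a factor of $(-t^2)$:
$$\frac{dJ}{da} = \int_{-\infty}^{\infty} 7 t^{2} e^{- a t^{2}} \, dt = \frac{7 \sqrt{\pi}}{2 a^{\frac{3}{2}}}.$$

Repeating $5$ times in total — each differentiation brings down another $(-t^2)$ — gives
$$\frac{d^{5}J}{da^{5}} = \int_{-\infty}^{\infty} 7 t^{10} e^{- a t^{2}} \, dt = \frac{6615 \sqrt{\pi}}{32 a^{\frac{11}{2}}},$$
and the integrand here is $(-1)^{5}$ times the target integrand, so $I = (-1)^{5}\,\frac{d^{5}J}{da^{5}} = - \frac{6615 \sqrt{\pi}}{32 a^{\frac{11}{2}}}$.

Setting $a = \frac{4}{5}$:
$$I = - \frac{20671875 \sqrt{5} \sqrt{\pi}}{65536}.$$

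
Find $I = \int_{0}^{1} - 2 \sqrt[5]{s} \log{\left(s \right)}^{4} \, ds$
$- \frac{3125}{162}$

Begin with the known integral
$$J(a) = \int_{0}^{1} - 2 s^{a} \, ds = - \frac{2}{a + 1}.$$

Differentiating under the integral sign brings down a factor of $\ln s$:
$$\frac{dJ}{da} = \int_{0}^{1} - 2 s^{a} \log{\left(s \right)} \, ds = \frac{2}{\left(a + 1\right)^{2}}.$$

Repeating $4$ times in total — each differentiation brings down another $\ln s$ — gives
$$\frac{d^{4}J}{da^{4}} = \int_{0}^{1} - 2 s^{a} \log{\left(s \right)}^{4} \, ds = - \frac{48}{\left(a + 1\right)^{5}},$$
and the integrand here is exactly the target integrand, so $I = - \frac{48}{\left(a + 1\right)^{5}}$.

Setting $a = \frac{1}{5}$:
$$I = - \frac{3125}{162}.$$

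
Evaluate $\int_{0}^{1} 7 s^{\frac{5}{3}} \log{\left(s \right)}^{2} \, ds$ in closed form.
$\frac{189}{256}$

Consider the simpler parametrised integral
$$J(a) = \int_{0}^{1} 7 s^{a} \, ds = \frac{7}{a + 1}.$$

Differentiating under the integral sign brings down a factor of $\ln s$:
$$\frac{dJ}{da} = \int_{0}^{1} 7 s^{a} \log{\left(s \right)} \, ds = - \frac{7}{\left(a + 1\right)^{2}}.$$

Repeating twice in total — each differentiation brings down another $\ln s$ — gives
$$\frac{d^{2}J}{da^{2}} = \int_{0}^{1} 7 s^{a} \log{\left(s \right)}^{2} \, ds = \frac{14}{\left(a + 1\right)^{3}},$$
and the integrand here is exactly the target integrand, so $I = \frac{14}{\left(a + 1\right)^{3}}$.

Setting $a = \frac{5}{3}$:
$$I = \frac{189}{256}.$$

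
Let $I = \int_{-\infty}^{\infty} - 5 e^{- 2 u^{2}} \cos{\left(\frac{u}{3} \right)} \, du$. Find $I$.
$- \frac{5 \sqrt{2} \sqrt{\pi}}{2 e^{\frac{1}{72}}}$

Define $I(b) = \int_{-\infty}^{\infty} - 5 e^{- 2 u^{2}} \cos{\left(b u \right)} \, du$.

Differentiating under the integral sign,
$$I'(b) = \int_{-\infty}^{\infty} 5 u e^{- 2 u^{2}} \sin{\left(b u \right)} \, du.$$

Integrate $\int_{-\infty}^{\infty} u \sin(b u)\, e^{- 2 u^{2}}\, du$ by parts with $w = \sin(b u)$ and $dv = u\, e^{- 2 u^{2}}\, du$, giving $v = - \frac{e^{- 2 u^{2}}}{4}$. The boundary term vanishes and
$$\int_{-\infty}^{\infty} u \sin(b u)\, e^{- 2 u^{2}}\, du = \frac{b}{4} \int_{-\infty}^{\infty} \cos(b u)\, e^{- 2 u^{2}}\, du,$$
so $I'(b) = - \frac{b}{4}\, I(b)$.

This is a separable first-order ODE; solving with the initial condition $I(0) = \int_{-\infty}^{\infty} - 5 e^{- 2 u^{2}}\,du = - \frac{5 \sqrt{2} \sqrt{\pi}}{2}$ gives
$$I(b) = - \frac{5 \sqrt{2} \sqrt{\pi} e^{- \frac{b^{2}}{8}}}{2}.$$

Setting $b = \frac{1}{3}$:
$$I = - \frac{5 \sqrt{2} \sqrt{\pi}}{2 e^{\frac{1}{72}}}.$$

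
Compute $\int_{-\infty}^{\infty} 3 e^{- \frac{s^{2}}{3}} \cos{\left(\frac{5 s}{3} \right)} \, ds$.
$\frac{3 \sqrt{3} \sqrt{\pi}}{e^{\frac{25}{12}}}$

Treat the cosine frequency as a parameter and define $I(b) = \int_{-\infty}^{\infty} 3 e^{- \frac{s^{2}}{3}} \cos{\left(b s \right)} \, ds$.

Differentiating under the integral sign,
$$I'(b) = \int_{-\infty}^{\infty} - 3 s e^{- \frac{s^{2}}{3}} \sin{\left(b s \right)} \, ds.$$

Integrate $\int_{-\infty}^{\infty} s \sin(b s)\, e^{- \frac{s^{2}}{3}}\, ds$ by parts with $u = \sin(b s)$ and $dv = s\, e^{- \frac{s^{2}}{3}}\, ds$, giving $v = - \frac{3 e^{- \frac{s^{2}}{3}}}{2}$. The boundary term vanishes and
$$\int_{-\infty}^{\infty} s \sin(b s)\, e^{- \frac{s^{2}}{3}}\, ds = \frac{3 b}{2} \int_{-\infty}^{\infty} \cos(b s)\, e^{- \frac{s^{2}}{3}}\, ds,$$
so $I'(b) = - \frac{3 b}{2}\, I(b)$.

This is a separable first-order ODE; solving with the initial condition $I(0) = \int_{-\infty}^{\infty} 3 e^{- \frac{s^{2}}{3}}\,ds = 3 \sqrt{3} \sqrt{\pi}$ gives
$$I(b) = 3 \sqrt{3} \sqrt{\pi} e^{- \frac{3 b^{2}}{4}}.$$

Setting $b = \frac{5}{3}$:
$$I = \frac{3 \sqrt{3} \sqrt{\pi}}{e^{\frac{25}{12}}}.$$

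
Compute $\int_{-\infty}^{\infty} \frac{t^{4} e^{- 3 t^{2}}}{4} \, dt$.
$\frac{\sqrt{3} \sqrt{\pi}}{144}$

Start from the elementary integral
$$J(a) = \int_{-\infty}^{\infty} \frac{e^{- a t^{2}}}{4} \, dt = \frac{\sqrt{\pi}}{4 \sqrt{a}}.$$

Differentiating under the integral sign brings down a factor of $(-t^2)$:
$$\frac{dJ}{da} = \int_{-\infty}^{\infty} - \frac{t^{2} e^{- a t^{2}}}{4} \, dt = - \frac{\sqrt{\pi}}{8 a^{\frac{3}{2}}}.$$

Repeating twice in total — each differentiation brings down another $(-t^2)$ — gives
$$\frac{d^{2}J}{da^{2}} = \int_{-\infty}^{\infty} \frac{t^{4} e^{- a t^{2}}}{4} \, dt = \frac{3 \sqrt{\pi}}{16 a^{\frac{5}{2}}},$$
and the integrand here is exactly the target integrand, so $I = \frac{3 \sqrt{\pi}}{16 a^{\frac{5}{2}}}$.

Setting $a = 3$:
$$I = \frac{\sqrt{3} \sqrt{\pi}}{144}.$$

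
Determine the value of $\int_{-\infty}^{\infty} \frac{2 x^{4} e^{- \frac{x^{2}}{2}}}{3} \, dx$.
$2 \sqrt{2} \sqrt{\pi}$

Consider the simpler parametrised integral
$$J(a) = \int_{-\infty}^{\infty} \frac{2 e^{- a x^{2}}}{3} \, dx = \frac{2 \sqrt{\pi}}{3 \sqrt{a}}.$$

Differentiating under the integral sign brings down a factor of $(-x^2)$:
$$\frac{dJ}{da} = \int_{-\infty}^{\infty} - \frac{2 x^{2} e^{- a x^{2}}}{3} \, dx = - \frac{\sqrt{\pi}}{3 a^{\frac{3}{2}}}.$$

Repeating twice in total — each differentiation brings down another $(-x^2)$ — gives
$$\frac{d^{2}J}{da^{2}} = \int_{-\infty}^{\infty} \frac{2 x^{4} e^{- a x^{2}}}{3} \, dx = \frac{\sqrt{\pi}}{2 a^{\frac{5}{2}}},$$
and the integrand here is exactly the target integrand, so $I = \frac{\sqrt{\pi}}{2 a^{\frac{5}{2}}}$.

Setting $a = \frac{1}{2}$:
$$I = 2 \sqrt{2} \sqrt{\pi}.$$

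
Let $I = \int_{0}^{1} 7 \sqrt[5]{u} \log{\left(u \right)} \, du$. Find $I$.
$- \frac{175}{36}$

Start from the elementary integral
$$J(a) = \int_{0}^{1} 7 u^{a} \, du = \frac{7}{a + 1}.$$

Differentiating under the integral sign brings down a factor of $\ln u$:
$$\frac{dJ}{da} = \int_{0}^{1} 7 u^{a} \log{\left(u \right)} \, du = - \frac{7}{\left(a + 1\right)^{2}}.$$

The integral on the left is $I$, so $I = - \frac{7}{\left(a + 1\right)^{2}}$.

Setting $a = \frac{1}{5}$:
$$I = - \frac{175}{36}.$$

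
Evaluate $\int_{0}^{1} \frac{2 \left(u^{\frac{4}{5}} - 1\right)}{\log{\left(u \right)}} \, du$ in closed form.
$\log{\left(\frac{81}{25} \right)}$

Replace the exponent $\frac{4}{5}$ by a parameter $a$: let $I(a) = \int_{0}^{1} \frac{2 \left(u^{a} - 1\right)}{\log{\left(u \right)}} \, du$.

Since $\dfrac{\partial}{\partial a}\,u^{a} = u^{a} \ln u$, the $\ln u$ in the denominator cancels and
$$\frac{dI}{da} = \int_{0}^{1} 2 u^{a} \, du = 2 \left[\frac{u^{a+1}}{a+1}\right]_0^1 = \frac{2}{a + 1}.$$

Integrating with respect to $a$ gives $I(a) = 2 \log{\left(a + 1 \right)} + C$.

At $a = 0$ the integrand is identically $0$, so $I(0) = 0$. The closed form gives $0$, hence $C = 0$.

Setting $a = \frac{4}{5}$:
$$I = \log{\left(\frac{81}{25} \right)}.$$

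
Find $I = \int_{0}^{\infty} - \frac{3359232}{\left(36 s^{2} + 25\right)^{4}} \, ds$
$- \frac{17496 \pi}{15625}$

Start from the standard arctangent integral
$$J(a) = \int_{0}^{\infty} - \frac{2}{a^{2} + s^{2}} \, ds = - \frac{\pi}{a}.$$

Differentiating under the integral sign with respect to $a$,
$$\frac{dJ}{da} = \int_{0}^{\infty} \frac{4 a}{\left(a^{2} + s^{2}\right)^{2}} \, ds = \frac{\pi}{a^{2}},$$
so $\int_{0}^{\infty} - \frac{2}{\left(a^{2} + s^{2}\right)^{2}} \, ds = - \frac{\pi}{2 a^{3}}$.

Repeating — each differentiation of $1/(s^2+a^2)^j$ produces $-2ja/(s^2+a^2)^{j+1}$ — and dividing through by $-2ja$ at each step yields, after $3$ differentiations in total,
$$\int_{0}^{\infty} - \frac{2}{\left(a^{2} + s^{2}\right)^{4}} \, ds = - \frac{5 \pi}{16 a^{7}}.$$

Setting $a = \frac{5}{6}$:
$$I = - \frac{17496 \pi}{15625}.$$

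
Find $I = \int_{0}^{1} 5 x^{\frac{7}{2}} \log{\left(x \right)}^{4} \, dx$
$\frac{1280}{19683}$

Consider the simpler parametrised integral
$$J(a) = \int_{0}^{1} 5 x^{a} \, dx = \frac{5}{a + 1}.$$

Differentiating under the integral sign brings down a factor of $\ln x$:
$$\frac{dJ}{da} = \int_{0}^{1} 5 x^{a} \log{\left(x \right)} \, dx = - \frac{5}{\left(a + 1\right)^{2}}.$$

Repeating $4$ times in total — each differentiation brings down another $\ln x$ — gives
$$\frac{d^{4}J}{da^{4}} = \int_{0}^{1} 5 x^{a} \log{\left(x \right)}^{4} \, dx = \frac{120}{\left(a + 1\right)^{5}},$$
and the integrand here is exactly the target integrand, so $I = \frac{120}{\left(a + 1\right)^{5}}$.

Setting $a = \frac{7}{2}$:
$$I = \frac{1280}{19683}.$$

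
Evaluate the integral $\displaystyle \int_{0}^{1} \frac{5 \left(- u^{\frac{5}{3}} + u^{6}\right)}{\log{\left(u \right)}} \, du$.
$\log{\left(\frac{4084101}{32768} \right)}$

Consider the one-parameter family: let $I(a) = \int_{0}^{1} \frac{5 \left(u^{6} - u^{a}\right)}{\log{\left(u \right)}} \, du$.

Since $\dfrac{\partial}{\partial a}\,u^{a} = u^{a} \ln u$, the $\ln u$ in the denominator cancels and
$$\frac{dI}{da} = \int_{0}^{1} -5 u^{a} \, du = -5 \left[\frac{u^{a+1}}{a+1}\right]_0^1 = - \frac{5}{a + 1}.$$

Integrating with respect to $a$ gives $I(a) = \log{\left(\frac{16807}{\left(a + 1\right)^{5}} \right)} + C$.

At $a = 6$ the integrand is identically $0$, so $I(6) = 0$. The closed form gives $0$, hence $C = 0$.

Setting $a = \frac{5}{3}$:
$$I = \log{\left(\frac{4084101}{32768} \right)}.$$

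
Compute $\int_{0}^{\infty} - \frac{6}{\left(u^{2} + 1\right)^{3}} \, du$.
$- \frac{9 \pi}{8}$

Begin with the known result
$$J(a) = \int_{0}^{\infty} - \frac{6}{a^{2} + u^{2}} \, du = - \frac{3 \pi}{a}.$$

Differentiating under the integral sign with respect to $a$,
$$\frac{dJ}{da} = \int_{0}^{\infty} \frac{12 a}{\left(a^{2} + u^{2}\right)^{2}} \, du = \frac{3 \pi}{a^{2}},$$
so $\int_{0}^{\infty} - \frac{6}{\left(a^{2} + u^{2}\right)^{2}} \, du = - \frac{3 \pi}{2 a^{3}}$.

Repeating — each differentiation of $1/(u^2+a^2)^j$ produces $-2ja/(u^2+a^2)^{j+1}$ — and dividing through by $-2ja$ at each step yields, after $2$ differentiations in total,
$$\int_{0}^{\infty} - \frac{6}{\left(a^{2} + u^{2}\right)^{3}} \, du = - \frac{9 \pi}{8 a^{5}}.$$

Setting $a = 1$:
$$I = - \frac{9 \pi}{8}.$$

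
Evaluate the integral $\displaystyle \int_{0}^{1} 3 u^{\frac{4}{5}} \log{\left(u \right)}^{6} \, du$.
$\frac{6250000}{177147}$

Consider the simpler parametrised integral
$$J(a) = \int_{0}^{1} 3 u^{a} \, du = \frac{3}{a + 1}.$$

Differentiating under the integral sign brings down a factor of $\ln u$:
$$\frac{dJ}{da} = \int_{0}^{1} 3 u^{a} \log{\left(u \right)} \, du = - \frac{3}{\left(a + 1\right)^{2}}.$$

Repeating $6$ times in total — each differentiation brings down another $\ln u$ — gives
$$\frac{d^{6}J}{da^{6}} = \int_{0}^{1} 3 u^{a} \log{\left(u \right)}^{6} \, du = \frac{2160}{\left(a + 1\right)^{7}},$$
and the integrand here is exactly the target integrand, so $I = \frac{2160}{\left(a + 1\right)^{7}}$.

Setting $a = \frac{4}{5}$:
$$I = \frac{6250000}{177147}.$$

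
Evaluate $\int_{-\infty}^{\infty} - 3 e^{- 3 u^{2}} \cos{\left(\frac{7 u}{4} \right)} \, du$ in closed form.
$- \frac{\sqrt{3} \sqrt{\pi}}{e^{\frac{49}{192}}}$

Let $b$ denote the cosine frequency and define $I(b) = \int_{-\infty}^{\infty} - 3 e^{- 3 u^{2}} \cos{\left(b u \right)} \, du$.

Differentiating under the integral sign,
$$I'(b) = \int_{-\infty}^{\infty} 3 u e^{- 3 u^{2}} \sin{\left(b u \right)} \, du.$$

Integrate $\int_{-\infty}^{\infty} u \sin(b u)\, e^{- 3 u^{2}}\, du$ by parts with $w = \sin(b u)$ and $dv = u\, e^{- 3 u^{2}}\, du$, giving $v = - \frac{e^{- 3 u^{2}}}{6}$. The boundary term vanishes and
$$\int_{-\infty}^{\infty} u \sin(b u)\, e^{- 3 u^{2}}\, du = \frac{b}{6} \int_{-\infty}^{\infty} \cos(b u)\, e^{- 3 u^{2}}\, du,$$
so $I'(b) = - \frac{b}{6}\, I(b)$.

This is a separable first-order ODE; solving with the initial condition $I(0) = \int_{-\infty}^{\infty} - 3 e^{- 3 u^{2}}\,du = - \sqrt{3} \sqrt{\pi}$ gives
$$I(b) = - \sqrt{3} \sqrt{\pi} e^{- \frac{b^{2}}{12}}.$$

Setting $b = \frac{7}{4}$:
$$I = - \frac{\sqrt{3} \sqrt{\pi}}{e^{\frac{49}{192}}}.$$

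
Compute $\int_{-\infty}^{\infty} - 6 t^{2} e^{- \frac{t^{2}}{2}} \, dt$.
$- 6 \sqrt{2} \sqrt{\pi}$

Start from the elementary integral
$$J(a) = \int_{-\infty}^{\infty} - 6 e^{- a t^{2}} \, dt = - \frac{6 \sqrt{\pi}}{\sqrt{a}}.$$

Differentiating under the integral sign brings down a factor of $(-t^2)$:
$$\frac{dJ}{da} = \int_{-\infty}^{\infty} 6 t^{2} e^{- a t^{2}} \, dt = \frac{3 \sqrt{\pi}}{a^{\frac{3}{2}}}.$$

The integral on the left is $-I$, so $I = - \frac{3 \sqrt{\pi}}{a^{\frac{3}{2}}}$.

Setting $a = \frac{1}{2}$:
$$I = - 6 \sqrt{2} \sqrt{\pi}.$$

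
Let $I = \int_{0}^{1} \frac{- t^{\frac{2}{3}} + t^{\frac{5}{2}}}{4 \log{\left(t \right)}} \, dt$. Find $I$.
$- \frac{\log{\left(10 \right)}}{4} + \frac{\log{\left(21 \right)}}{4}$

Introduce a parameter $a$ in the exponent: let $I(a) = \int_{0}^{1} \frac{t^{\frac{5}{2}} - t^{a}}{4 \log{\left(t \right)}} \, dt$.

Since $\dfrac{\partial}{\partial a}\,t^{a} = t^{a} \ln t$, the $\ln t$ in the denominator cancels and
$$\frac{dI}{da} = \int_{0}^{1} - \frac{1}{4} t^{a} \, dt = - \frac{1}{4} \left[\frac{t^{a+1}}{a+1}\right]_0^1 = - \frac{1}{4 a + 4}.$$

Integrating with respect to $a$ gives $I(a) = - \frac{\log{\left(a + 1 \right)}}{4} - \frac{\log{\left(2 \right)}}{4} + \frac{\log{\left(7 \right)}}{4} + C$.

At $a = \frac{5}{2}$ the integrand is identically $0$, so $I(\frac{5}{2}) = 0$. The closed form gives $0$, hence $C = 0$.

Setting $a = \frac{2}{3}$:
$$I = - \frac{\log{\left(10 \right)}}{4} + \frac{\log{\left(21 \right)}}{4}.$$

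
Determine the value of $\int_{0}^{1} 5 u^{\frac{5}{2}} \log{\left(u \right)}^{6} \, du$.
$\frac{460800}{823543}$

Begin with the known integral
$$J(a) = \int_{0}^{1} 5 u^{a} \, du = \frac{5}{a + 1}.$$

Differentiating under the integral sign brings down a factor of $\ln u$:
$$\frac{dJ}{da} = \int_{0}^{1} 5 u^{a} \log{\left(u \right)} \, du = - \frac{5}{\left(a + 1\right)^{2}}.$$

Repeating $6$ times in total — each differentiation brings down another $\ln u$ — gives
$$\frac{d^{6}J}{da^{6}} = \int_{0}^{1} 5 u^{a} \log{\left(u \right)}^{6} \, du = \frac{3600}{\left(a + 1\right)^{7}},$$
and the integrand here is exactly the target integrand, so $I = \frac{3600}{\left(a + 1\right)^{7}}$.

Setting $a = \frac{5}{2}$:
$$I = \frac{460800}{823543}.$$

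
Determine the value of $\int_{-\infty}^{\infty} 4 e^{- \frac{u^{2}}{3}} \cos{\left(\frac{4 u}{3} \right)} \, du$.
$\frac{4 \sqrt{3} \sqrt{\pi}}{e^{\frac{4}{3}}}$

Define $I(b) = \int_{-\infty}^{\infty} 4 e^{- \frac{u^{2}}{3}} \cos{\left(b u \right)} \, du$.

Differentiating under the integral sign,
$$I'(b) = \int_{-\infty}^{\infty} - 4 u e^{- \frac{u^{2}}{3}} \sin{\left(b u \right)} \, du.$$

Integrate $\int_{-\infty}^{\infty} u \sin(b u)\, e^{- \frac{u^{2}}{3}}\, du$ by parts with $w = \sin(b u)$ and $dv = u\, e^{- \frac{u^{2}}{3}}\, du$, giving $v = - \frac{3 e^{- \frac{u^{2}}{3}}}{2}$. The boundary term vanishes and
$$\int_{-\infty}^{\infty} u \sin(b u)\, e^{- \frac{u^{2}}{3}}\, du = \frac{3 b}{2} \int_{-\infty}^{\infty} \cos(b u)\, e^{- \frac{u^{2}}{3}}\, du,$$
so $I'(b) = - \frac{3 b}{2}\, I(b)$.

This is a separable first-order ODE; solving with the initial condition $I(0) = \int_{-\infty}^{\infty} 4 e^{- \frac{u^{2}}{3}}\,du = 4 \sqrt{3} \sqrt{\pi}$ gives
$$I(b) = 4 \sqrt{3} \sqrt{\pi} e^{- \frac{3 b^{2}}{4}}.$$

Setting $b = \frac{4}{3}$:
$$I = \frac{4 \sqrt{3} \sqrt{\pi}}{e^{\frac{4}{3}}}.$$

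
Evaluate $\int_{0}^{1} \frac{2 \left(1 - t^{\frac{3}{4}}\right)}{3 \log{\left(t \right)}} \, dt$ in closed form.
$- \log{\left(\frac{14^{\frac{2}{3}}}{4} \right)}$

Consider the one-parameter family: let $I(a) = \int_{0}^{1} \frac{2 \left(1 - t^{a}\right)}{3 \log{\left(t \right)}} \, dt$.

Since $\dfrac{\partial}{\partial a}\,t^{a} = t^{a} \ln t$, the $\ln t$ in the denominator cancels and
$$\frac{dI}{da} = \int_{0}^{1} - \frac{2}{3} t^{a} \, dt = - \frac{2}{3} \left[\frac{t^{a+1}}{a+1}\right]_0^1 = - \frac{2}{3 a + 3}.$$

Integrating with respect to $a$ gives $I(a) = - \frac{2 \log{\left(a + 1 \right)}}{3} + C$.

At $a = 0$ the integrand is identically $0$, so $I(0) = 0$. The closed form gives $0$, hence $C = 0$.

Setting $a = \frac{3}{4}$:
$$I = - \log{\left(\frac{14^{\frac{2}{3}}}{4} \right)}.$$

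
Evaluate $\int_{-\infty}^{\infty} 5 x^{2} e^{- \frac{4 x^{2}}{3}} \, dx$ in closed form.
$\frac{15 \sqrt{3} \sqrt{\pi}}{16}$

Start from the elementary integral
$$J(a) = \int_{-\infty}^{\infty} 5 e^{- a x^{2}} \, dx = \frac{5 \sqrt{\pi}}{\sqrt{a}}.$$

Differentiating under the integral sign brings down a factor of $(-x^2)$:
$$\frac{dJ}{da} = \int_{-\infty}^{\infty} - 5 x^{2} e^{- a x^{2}} \, dx = - \frac{5 \sqrt{\pi}}{2 a^{\frac{3}{2}}}.$$

The integral on the left is $-I$, so $I = \frac{5 \sqrt{\pi}}{2 a^{\frac{3}{2}}}$.

Setting $a = \frac{4}{3}$:
$$I = \frac{15 \sqrt{3} \sqrt{\pi}}{16}.$$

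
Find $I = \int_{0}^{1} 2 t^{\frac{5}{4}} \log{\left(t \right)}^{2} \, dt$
$\frac{256}{729}$

Consider the simpler parametrised integral
$$J(a) = \int_{0}^{1} 2 t^{a} \, dt = \frac{2}{a + 1}.$$

Differentiating under the integral sign brings down a factor of $\ln t$:
$$\frac{dJ}{da} = \int_{0}^{1} 2 t^{a} \log{\left(t \right)} \, dt = - \frac{2}{\left(a + 1\right)^{2}}.$$

Repeating twice in total — each differentiation brings down another $\ln t$ — gives
$$\frac{d^{2}J}{da^{2}} = \int_{0}^{1} 2 t^{a} \log{\left(t \right)}^{2} \, dt = \frac{4}{\left(a + 1\right)^{3}},$$
and the integrand here is exactly the target integrand, so $I = \frac{4}{\left(a + 1\right)^{3}}$.

Setting $a = \frac{5}{4}$:
$$I = \frac{256}{729}.$$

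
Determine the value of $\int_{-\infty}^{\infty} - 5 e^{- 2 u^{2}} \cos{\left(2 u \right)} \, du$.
$- \frac{5 \sqrt{2} \sqrt{\pi}}{2 e^{\frac{1}{2}}}$

Define $I(b) = \int_{-\infty}^{\infty} - 5 e^{- 2 u^{2}} \cos{\left(b u \right)} \, du$.

Differentiating under the integral sign,
$$I'(b) = \int_{-\infty}^{\infty} 5 u e^{- 2 u^{2}} \sin{\left(b u \right)} \, du.$$

Integrate $\int_{-\infty}^{\infty} u \sin(b u)\, e^{- 2 u^{2}}\, du$ by parts with $w = \sin(b u)$ and $dv = u\, e^{- 2 u^{2}}\, du$, giving $v = - \frac{e^{- 2 u^{2}}}{4}$. The boundary term vanishes and
$$\int_{-\infty}^{\infty} u \sin(b u)\, e^{- 2 u^{2}}\, du = \frac{b}{4} \int_{-\infty}^{\infty} \cos(b u)\, e^{- 2 u^{2}}\, du,$$
so $I'(b) = - \frac{b}{4}\, I(b)$.

This is a separable first-order ODE; solving with the initial condition $I(0) = \int_{-\infty}^{\infty} - 5 e^{- 2 u^{2}}\,du = - \frac{5 \sqrt{2} \sqrt{\pi}}{2}$ gives
$$I(b) = - \frac{5 \sqrt{2} \sqrt{\pi} e^{- \frac{b^{2}}{8}}}{2}.$$

Setting $b = 2$:
$$I = - \frac{5 \sqrt{2} \sqrt{\pi}}{2 e^{\frac{1}{2}}}.$$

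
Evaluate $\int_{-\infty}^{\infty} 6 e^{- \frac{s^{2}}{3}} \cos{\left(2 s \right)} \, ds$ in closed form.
$\frac{6 \sqrt{3} \sqrt{\pi}}{e^{3}}$

Define $I(b) = \int_{-\infty}^{\infty} 6 e^{- \frac{s^{2}}{3}} \cos{\left(b s \right)} \, ds$.

Differentiating under the integral sign,
$$I'(b) = \int_{-\infty}^{\infty} - 6 s e^{- \frac{s^{2}}{3}} \sin{\left(b s \right)} \, ds.$$

Integrate $\int_{-\infty}^{\infty} s \sin(b s)\, e^{- \frac{s^{2}}{3}}\, ds$ by parts with $u = \sin(b s)$ and $dv = s\, e^{- \frac{s^{2}}{3}}\, ds$, giving $v = - \frac{3 e^{- \frac{s^{2}}{3}}}{2}$. The boundary term vanishes and
$$\int_{-\infty}^{\infty} s \sin(b s)\, e^{- \frac{s^{2}}{3}}\, ds = \frac{3 b}{2} \int_{-\infty}^{\infty} \cos(b s)\, e^{- \frac{s^{2}}{3}}\, ds,$$
so $I'(b) = - \frac{3 b}{2}\, I(b)$.

This is a separable first-order ODE; solving with the initial condition $I(0) = \int_{-\infty}^{\infty} 6 e^{- \frac{s^{2}}{3}}\,ds = 6 \sqrt{3} \sqrt{\pi}$ gives
$$I(b) = 6 \sqrt{3} \sqrt{\pi} e^{- \frac{3 b^{2}}{4}}.$$

Setting $b = 2$:
$$I = \frac{6 \sqrt{3} \sqrt{\pi}}{e^{3}}.$$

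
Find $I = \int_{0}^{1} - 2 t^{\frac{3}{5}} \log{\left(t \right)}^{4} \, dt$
$- \frac{9375}{2048}$

Begin with the known integral
$$J(a) = \int_{0}^{1} - 2 t^{a} \, dt = - \frac{2}{a + 1}.$$

Differentiating under the integral sign brings down a factor of $\ln t$:
$$\frac{dJ}{da} = \int_{0}^{1} - 2 t^{a} \log{\left(t \right)} \, dt = \frac{2}{\left(a + 1\right)^{2}}.$$

Repeating $4$ times in total — each differentiation brings down another $\ln t$ — gives
$$\frac{d^{4}J}{da^{4}} = \int_{0}^{1} - 2 t^{a} \log{\left(t \right)}^{4} \, dt = - \frac{48}{\left(a + 1\right)^{5}},$$
and the integrand here is exactly the target integrand, so $I = - \frac{48}{\left(a + 1\right)^{5}}$.

Setting $a = \frac{3}{5}$:
$$I = - \frac{9375}{2048}.$$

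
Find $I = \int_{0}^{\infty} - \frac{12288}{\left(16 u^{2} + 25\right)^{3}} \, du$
$- \frac{576 \pi}{3125}$

Begin with the known result
$$J(a) = \int_{0}^{\infty} - \frac{3}{a^{2} + u^{2}} \, du = - \frac{3 \pi}{2 a}.$$

Differentiating under the integral sign with respect to $a$,
$$\frac{dJ}{da} = \int_{0}^{\infty} \frac{6 a}{\left(a^{2} + u^{2}\right)^{2}} \, du = \frac{3 \pi}{2 a^{2}},$$
so $\int_{0}^{\infty} - \frac{3}{\left(a^{2} + u^{2}\right)^{2}} \, du = - \frac{3 \pi}{4 a^{3}}$.

Repeating — each differentiation of $1/(u^2+a^2)^j$ produces $-2ja/(u^2+a^2)^{j+1}$ — and dividing through by $-2ja$ at each step yields, after $2$ differentiations in total,
$$\int_{0}^{\infty} - \frac{3}{\left(a^{2} + u^{2}\right)^{3}} \, du = - \frac{9 \pi}{16 a^{5}}.$$

Setting $a = \frac{5}{4}$:
$$I = - \frac{576 \pi}{3125}.$$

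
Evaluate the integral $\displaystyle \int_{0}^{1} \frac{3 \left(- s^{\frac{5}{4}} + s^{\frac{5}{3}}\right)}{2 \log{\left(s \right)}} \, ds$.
$- \log{\left(\frac{81 \sqrt{6}}{256} \right)}$

Introduce a parameter $a$ in the exponent: let $I(a) = \int_{0}^{1} \frac{3 \left(s^{\frac{5}{3}} - s^{a}\right)}{2 \log{\left(s \right)}} \, ds$.

Since $\dfrac{\partial}{\partial a}\,s^{a} = s^{a} \ln s$, the $\ln s$ in the denominator cancels and
$$\frac{dI}{da} = \int_{0}^{1} - \frac{3}{2} s^{a} \, ds = - \frac{3}{2} \left[\frac{s^{a+1}}{a+1}\right]_0^1 = - \frac{3}{2 a + 2}.$$

Integrating with respect to $a$ gives $I(a) = - \log{\left(\frac{3 \sqrt{6} \left(a + 1\right)^{\frac{3}{2}}}{32} \right)} + C$.

At $a = \frac{5}{3}$ the integrand is identically $0$, so $I(\frac{5}{3}) = 0$. The closed form gives $0$, hence $C = 0$.

Setting $a = \frac{5}{4}$:
$$I = - \log{\left(\frac{81 \sqrt{6}}{256} \right)}.$$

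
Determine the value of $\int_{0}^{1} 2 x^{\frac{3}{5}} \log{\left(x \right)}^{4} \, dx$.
$\frac{9375}{2048}$

Start from the elementary integral
$$J(a) = \int_{0}^{1} 2 x^{a} \, dx = \frac{2}{a + 1}.$$

Differentiating under the integral sign brings down a factor of $\ln x$:
$$\frac{dJ}{da} = \int_{0}^{1} 2 x^{a} \log{\left(x \right)} \, dx = - \frac{2}{\left(a + 1\right)^{2}}.$$

Repeating $4$ times in total — each differentiation brings down another $\ln x$ — gives
$$\frac{d^{4}J}{da^{4}} = \int_{0}^{1} 2 x^{a} \log{\left(x \right)}^{4} \, dx = \frac{48}{\left(a + 1\right)^{5}},$$
and the integrand here is exactly the target integrand, so $I = \frac{48}{\left(a + 1\right)^{5}}$.

Setting $a = \frac{3}{5}$:
$$I = \frac{9375}{2048}.$$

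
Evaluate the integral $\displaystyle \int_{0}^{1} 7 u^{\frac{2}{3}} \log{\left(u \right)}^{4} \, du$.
$\frac{40824}{3125}$

Begin with the known integral
$$J(a) = \int_{0}^{1} 7 u^{a} \, du = \frac{7}{a + 1}.$$

Differentiating under the integral sign brings down a factor of $\ln u$:
$$\frac{dJ}{da} = \int_{0}^{1} 7 u^{a} \log{\left(u \right)} \, du = - \frac{7}{\left(a + 1\right)^{2}}.$$

Repeating $4$ times in total — each differentiation brings down another $\ln u$ — gives
$$\frac{d^{4}J}{da^{4}} = \int_{0}^{1} 7 u^{a} \log{\left(u \right)}^{4} \, du = \frac{168}{\left(a + 1\right)^{5}},$$
and the integrand here is exactly the target integrand, so $I = \frac{168}{\left(a + 1\right)^{5}}$.

Setting $a = \frac{2}{3}$:
$$I = \frac{40824}{3125}.$$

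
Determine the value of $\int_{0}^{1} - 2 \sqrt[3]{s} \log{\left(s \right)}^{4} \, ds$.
$- \frac{729}{64}$

Consider the simpler parametrised integral
$$J(a) = \int_{0}^{1} - 2 s^{a} \, ds = - \frac{2}{a + 1}.$$

Differentiating under the integral sign brings down a factor of $\ln s$:
$$\frac{dJ}{da} = \int_{0}^{1} - 2 s^{a} \log{\left(s \right)} \, ds = \frac{2}{\left(a + 1\right)^{2}}.$$

Repeating $4$ times in total — each differentiation brings down another $\ln s$ — gives
$$\frac{d^{4}J}{da^{4}} = \int_{0}^{1} - 2 s^{a} \log{\left(s \right)}^{4} \, ds = - \frac{48}{\left(a + 1\right)^{5}},$$
and the integrand here is exactly the target integrand, so $I = - \frac{48}{\left(a + 1\right)^{5}}$.

Setting $a = \frac{1}{3}$:
$$I = - \frac{729}{64}.$$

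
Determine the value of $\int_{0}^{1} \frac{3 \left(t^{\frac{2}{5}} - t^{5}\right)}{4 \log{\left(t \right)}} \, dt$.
$\log{\left(\frac{\sqrt[4]{30} \cdot 7^{\frac{3}{4}}}{30} \right)}$

Replace the exponent $5$ by a parameter $a$: let $I(a) = \int_{0}^{1} \frac{3 \left(t^{\frac{2}{5}} - t^{a}\right)}{4 \log{\left(t \right)}} \, dt$.

Since $\dfrac{\partial}{\partial a}\,t^{a} = t^{a} \ln t$, the $\ln t$ in the denominator cancels and
$$\frac{dI}{da} = \int_{0}^{1} - \frac{3}{4} t^{a} \, dt = - \frac{3}{4} \left[\frac{t^{a+1}}{a+1}\right]_0^1 = - \frac{3}{4 a + 4}.$$

Integrating with respect to $a$ gives $I(a) = - \frac{3 \log{\left(a + 1 \right)}}{4} - \frac{3 \log{\left(5 \right)}}{4} + \frac{3 \log{\left(7 \right)}}{4} + C$.

At $a = \frac{2}{5}$ the integrand is identically $0$, so $I(\frac{2}{5}) = 0$. The closed form gives $0$, hence $C = 0$.

Setting $a = 5$:
$$I = \log{\left(\frac{\sqrt[4]{30} \cdot 7^{\frac{3}{4}}}{30} \right)}.$$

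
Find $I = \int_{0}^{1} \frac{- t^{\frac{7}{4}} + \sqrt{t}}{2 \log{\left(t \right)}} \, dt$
$\log{\left(\frac{\sqrt{66}}{11} \right)}$

Consider the one-parameter family: let $I(a) = \int_{0}^{1} \frac{- t^{\frac{7}{4}} + t^{a}}{2 \log{\left(t \right)}} \, dt$.

Since $\dfrac{\partial}{\partial a}\,t^{a} = t^{a} \ln t$, the $\ln t$ in the denominator cancels and
$$\frac{dI}{da} = \int_{0}^{1} \frac{1}{2} t^{a} \, dt = \frac{1}{2} \left[\frac{t^{a+1}}{a+1}\right]_0^1 = \frac{1}{2 \left(a + 1\right)}.$$

Integrating with respect to $a$ gives $I(a) = \frac{\log{\left(a + 1 \right)}}{2} - \frac{\log{\left(11 \right)}}{2} + \log{\left(2 \right)} + C$.

At $a = \frac{7}{4}$ the integrand is identically $0$, so $I(\frac{7}{4}) = 0$. The closed form gives $0$, hence $C = 0$.

Setting $a = \frac{1}{2}$:
$$I = \log{\left(\frac{\sqrt{66}}{11} \right)}.$$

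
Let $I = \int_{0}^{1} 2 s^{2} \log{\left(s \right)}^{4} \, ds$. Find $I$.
$\frac{16}{81}$

Begin with the known integral
$$J(a) = \int_{0}^{1} 2 s^{a} \, ds = \frac{2}{a + 1}.$$

Differentiating under the integral sign brings down a factor of $\ln s$:
$$\frac{dJ}{da} = \int_{0}^{1} 2 s^{a} \log{\left(s \right)} \, ds = - \frac{2}{\left(a + 1\right)^{2}}.$$

Repeating $4$ times in total — each differentiation brings down another $\ln s$ — gives
$$\frac{d^{4}J}{da^{4}} = \int_{0}^{1} 2 s^{a} \log{\left(s \right)}^{4} \, ds = \frac{48}{\left(a + 1\right)^{5}},$$
and the integrand here is exactly the target integrand, so $I = \frac{48}{\left(a + 1\right)^{5}}$.

Setting $a = 2$:
$$I = \frac{16}{81}.$$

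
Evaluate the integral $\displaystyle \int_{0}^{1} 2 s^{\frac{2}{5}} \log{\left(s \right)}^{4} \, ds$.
$\frac{150000}{16807}$

Consider the simpler parametrised integral
$$J(a) = \int_{0}^{1} 2 s^{a} \, ds = \frac{2}{a + 1}.$$

Differentiating under the integral sign brings down a factor of $\ln s$:
$$\frac{dJ}{da} = \int_{0}^{1} 2 s^{a} \log{\left(s \right)} \, ds = - \frac{2}{\left(a + 1\right)^{2}}.$$

Repeating $4$ times in total — each differentiation brings down another $\ln s$ — gives
$$\frac{d^{4}J}{da^{4}} = \int_{0}^{1} 2 s^{a} \log{\left(s \right)}^{4} \, ds = \frac{48}{\left(a + 1\right)^{5}},$$
and the integrand here is exactly the target integrand, so $I = \frac{48}{\left(a + 1\right)^{5}}$.

Setting $a = \frac{2}{5}$:
$$I = \frac{150000}{16807}.$$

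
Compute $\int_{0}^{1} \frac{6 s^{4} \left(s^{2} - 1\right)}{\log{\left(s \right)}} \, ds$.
$\log{\left(\frac{117649}{15625} \right)}$

Replace the exponent $4$ by a parameter $a$: let $I(a) = \int_{0}^{1} \frac{6 \left(s^{6} - s^{a}\right)}{\log{\left(s \right)}} \, ds$.

Since $\dfrac{\partial}{\partial a}\,s^{a} = s^{a} \ln s$, the $\ln s$ in the denominator cancels and
$$\frac{dI}{da} = \int_{0}^{1} -6 s^{a} \, ds = -6 \left[\frac{s^{a+1}}{a+1}\right]_0^1 = - \frac{6}{a + 1}.$$

Integrating with respect to $a$ gives $I(a) = \log{\left(\frac{117649}{\left(a + 1\right)^{6}} \right)} + C$.

At $a = 6$ the integrand is identically $0$, so $I(6) = 0$. The closed form gives $0$, hence $C = 0$.

Setting $a = 4$:
$$I = \log{\left(\frac{117649}{15625} \right)}.$$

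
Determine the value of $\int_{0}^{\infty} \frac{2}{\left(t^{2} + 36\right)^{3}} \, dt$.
$\frac{\pi}{20736}$

Recall the elementary integral
$$J(a) = \int_{0}^{\infty} \frac{2}{a^{2} + t^{2}} \, dt = \frac{\pi}{a}.$$

Differentiating under the integral sign with respect to $a$,
$$\frac{dJ}{da} = \int_{0}^{\infty} - \frac{4 a}{\left(a^{2} + t^{2}\right)^{2}} \, dt = - \frac{\pi}{a^{2}},$$
so $\int_{0}^{\infty} \frac{2}{\left(a^{2} + t^{2}\right)^{2}} \, dt = \frac{\pi}{2 a^{3}}$.

Repeating — each differentiation of $1/(t^2+a^2)^j$ produces $-2ja/(t^2+a^2)^{j+1}$ — and dividing through by $-2ja$ at each step yields, after $2$ differentiations in total,
$$\int_{0}^{\infty} \frac{2}{\left(a^{2} + t^{2}\right)^{3}} \, dt = \frac{3 \pi}{8 a^{5}}.$$

Setting $a = 6$:
$$I = \frac{\pi}{20736}.$$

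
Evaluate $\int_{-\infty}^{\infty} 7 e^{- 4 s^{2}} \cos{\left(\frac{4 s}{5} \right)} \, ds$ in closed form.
$\frac{7 \sqrt{\pi}}{2 e^{\frac{1}{25}}}$

Treat the cosine frequency as a parameter and define $I(b) = \int_{-\infty}^{\infty} 7 e^{- 4 s^{2}} \cos{\left(b s \right)} \, ds$.

Differentiating under the integral sign,
$$I'(b) = \int_{-\infty}^{\infty} - 7 s e^{- 4 s^{2}} \sin{\left(b s \right)} \, ds.$$

Integrate $\int_{-\infty}^{\infty} s \sin(b s)\, e^{- 4 s^{2}}\, ds$ by parts with $u = \sin(b s)$ and $dv = s\, e^{- 4 s^{2}}\, ds$, giving $v = - \frac{e^{- 4 s^{2}}}{8}$. The boundary term vanishes and
$$\int_{-\infty}^{\infty} s \sin(b s)\, e^{- 4 s^{2}}\, ds = \frac{b}{8} \int_{-\infty}^{\infty} \cos(b s)\, e^{- 4 s^{2}}\, ds,$$
so $I'(b) = - \frac{b}{8}\, I(b)$.

This is a separable first-order ODE; solving with the initial condition $I(0) = \int_{-\infty}^{\infty} 7 e^{- 4 s^{2}}\,ds = \frac{7 \sqrt{\pi}}{2}$ gives
$$I(b) = \frac{7 \sqrt{\pi} e^{- \frac{b^{2}}{16}}}{2}.$$

Setting $b = \frac{4}{5}$:
$$I = \frac{7 \sqrt{\pi}}{2 e^{\frac{1}{25}}}.$$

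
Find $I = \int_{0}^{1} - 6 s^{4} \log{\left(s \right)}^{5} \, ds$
$\frac{144}{3125}$

Begin with the known integral
$$J(a) = \int_{0}^{1} - 6 s^{a} \, ds = - \frac{6}{a + 1}.$$

Differentiating under the integral sign brings down a factor of $\ln s$:
$$\frac{dJ}{da} = \int_{0}^{1} - 6 s^{a} \log{\left(s \right)} \, ds = \frac{6}{\left(a + 1\right)^{2}}.$$

Repeating $5$ times in total — each differentiation brings down another $\ln s$ — gives
$$\frac{d^{5}J}{da^{5}} = \int_{0}^{1} - 6 s^{a} \log{\left(s \right)}^{5} \, ds = \frac{720}{\left(a + 1\right)^{6}},$$
and the integrand here is exactly the target integrand, so $I = \frac{720}{\left(a + 1\right)^{6}}$.

Setting $a = 4$:
$$I = \frac{144}{3125}.$$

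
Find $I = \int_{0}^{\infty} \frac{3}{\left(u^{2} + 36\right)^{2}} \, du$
$\frac{\pi}{288}$

Start from the standard arctangent integral
$$J(a) = \int_{0}^{\infty} \frac{3}{a^{2} + u^{2}} \, du = \frac{3 \pi}{2 a}.$$

Differentiating under the integral sign with respect to $a$,
$$\frac{dJ}{da} = \int_{0}^{\infty} - \frac{6 a}{\left(a^{2} + u^{2}\right)^{2}} \, du = - \frac{3 \pi}{2 a^{2}},$$
so $\int_{0}^{\infty} \frac{3}{\left(a^{2} + u^{2}\right)^{2}} \, du = \frac{3 \pi}{4 a^{3}}$.

Setting $a = 6$:
$$I = \frac{\pi}{288}.$$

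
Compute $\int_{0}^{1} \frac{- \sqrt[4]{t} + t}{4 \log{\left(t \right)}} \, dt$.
$\log{\left(\frac{10^{\frac{3}{4}}}{5} \right)}$

Introduce a parameter $a$ in the exponent: let $I(a) = \int_{0}^{1} \frac{t - t^{a}}{4 \log{\left(t \right)}} \, dt$.

Since $\dfrac{\partial}{\partial a}\,t^{a} = t^{a} \ln t$, the $\ln t$ in the denominator cancels and
$$\frac{dI}{da} = \int_{0}^{1} - \frac{1}{4} t^{a} \, dt = - \frac{1}{4} \left[\frac{t^{a+1}}{a+1}\right]_0^1 = - \frac{1}{4 a + 4}.$$

Integrating with respect to $a$ gives $I(a) = - \frac{\log{\left(a + 1 \right)}}{4} + \frac{\log{\left(2 \right)}}{4} + C$.

At $a = 1$ the integrand is identically $0$, so $I(1) = 0$. The closed form gives $0$, hence $C = 0$.

Setting $a = \frac{1}{4}$:
$$I = \log{\left(\frac{10^{\frac{3}{4}}}{5} \right)}.$$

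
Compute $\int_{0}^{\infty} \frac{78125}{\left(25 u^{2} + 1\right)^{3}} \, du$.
$\frac{46875 \pi}{16}$

Recall the elementary integral
$$J(a) = \int_{0}^{\infty} \frac{5}{a^{2} + u^{2}} \, du = \frac{5 \pi}{2 a}.$$

Differentiating under the integral sign with respect to $a$,
$$\frac{dJ}{da} = \int_{0}^{\infty} - \frac{10 a}{\left(a^{2} + u^{2}\right)^{2}} \, du = - \frac{5 \pi}{2 a^{2}},$$
so $\int_{0}^{\infty} \frac{5}{\left(a^{2} + u^{2}\right)^{2}} \, du = \frac{5 \pi}{4 a^{3}}$.

Repeating — each differentiation of $1/(u^2+a^2)^j$ produces $-2ja/(u^2+a^2)^{j+1}$ — and dividing through by $-2ja$ at each step yields, after $2$ differentiations in total,
$$\int_{0}^{\infty} \frac{5}{\left(a^{2} + u^{2}\right)^{3}} \, du = \frac{15 \pi}{16 a^{5}}.$$

Setting $a = \frac{1}{5}$:
$$I = \frac{46875 \pi}{16}.$$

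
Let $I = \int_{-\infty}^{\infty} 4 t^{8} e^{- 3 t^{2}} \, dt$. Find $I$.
$\frac{35 \sqrt{3} \sqrt{\pi}}{324}$

Consider the simpler parametrised integral
$$J(a) = \int_{-\infty}^{\infty} 4 e^{- a t^{2}} \, dt = \frac{4 \sqrt{\pi}}{\sqrt{a}}.$$

Differentiating under the integral sign brings down a factor of $(-t^2)$:
$$\frac{dJ}{da} = \int_{-\infty}^{\infty} - 4 t^{2} e^{- a t^{2}} \, dt = - \frac{2 \sqrt{\pi}}{a^{\frac{3}{2}}}.$$

Repeating $4$ times in total — each differentiation brings down another $(-t^2)$ — gives
$$\frac{d^{4}J}{da^{4}} = \int_{-\infty}^{\infty} 4 t^{8} e^{- a t^{2}} \, dt = \frac{105 \sqrt{\pi}}{4 a^{\frac{9}{2}}},$$
and the integrand here is exactly the target integrand, so $I = \frac{105 \sqrt{\pi}}{4 a^{\frac{9}{2}}}$.

Setting $a = 3$:
$$I = \frac{35 \sqrt{3} \sqrt{\pi}}{324}.$$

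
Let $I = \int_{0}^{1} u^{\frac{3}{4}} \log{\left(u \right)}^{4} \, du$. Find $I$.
$\frac{24576}{16807}$

Begin with the known integral
$$J(a) = \int_{0}^{1} u^{a} \, du = \frac{1}{a + 1}.$$

Differentiating under the integral sign brings down a factor of $\ln u$:
$$\frac{dJ}{da} = \int_{0}^{1} u^{a} \log{\left(u \right)} \, du = - \frac{1}{\left(a + 1\right)^{2}}.$$

Repeating $4$ times in total — each differentiation brings down another $\ln u$ — gives
$$\frac{d^{4}J}{da^{4}} = \int_{0}^{1} u^{a} \log{\left(u \right)}^{4} \, du = \frac{24}{\left(a + 1\right)^{5}},$$
and the integrand here is exactly the target integrand, so $I = \frac{24}{\left(a + 1\right)^{5}}$.

Setting $a = \frac{3}{4}$:
$$I = \frac{24576}{16807}.$$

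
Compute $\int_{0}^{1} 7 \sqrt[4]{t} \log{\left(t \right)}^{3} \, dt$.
$- \frac{10752}{625}$

Start from the elementary integral
$$J(a) = \int_{0}^{1} 7 t^{a} \, dt = \frac{7}{a + 1}.$$

Differentiating under the integral sign brings down a factor of $\ln t$:
$$\frac{dJ}{da} = \int_{0}^{1} 7 t^{a} \log{\left(t \right)} \, dt = - \frac{7}{\left(a + 1\right)^{2}}.$$

Repeating $3$ times in total — each differentiation brings down another $\ln t$ — gives
$$\frac{d^{3}J}{da^{3}} = \int_{0}^{1} 7 t^{a} \log{\left(t \right)}^{3} \, dt = - \frac{42}{\left(a + 1\right)^{4}},$$
and the integrand here is exactly the target integrand, so $I = - \frac{42}{\left(a + 1\right)^{4}}$.

Setting $a = \frac{1}{4}$:
$$I = - \frac{10752}{625}.$$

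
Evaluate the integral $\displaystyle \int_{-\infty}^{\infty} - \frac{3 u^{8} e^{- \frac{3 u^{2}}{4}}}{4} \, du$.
$- \frac{280 \sqrt{3} \sqrt{\pi}}{27}$

Consider the simpler parametrised integral
$$J(a) = \int_{-\infty}^{\infty} - \frac{3 e^{- a u^{2}}}{4} \, du = - \frac{3 \sqrt{\pi}}{4 \sqrt{a}}.$$

Differentiating under the integral sign brings down a factor of $(-u^2)$:
$$\frac{dJ}{da} = \int_{-\infty}^{\infty} \frac{3 u^{2} e^{- a u^{2}}}{4} \, du = \frac{3 \sqrt{\pi}}{8 a^{\frac{3}{2}}}.$$

Repeating $4$ times in total — each differentiation brings down another $(-u^2)$ — gives
$$\frac{d^{4}J}{da^{4}} = \int_{-\infty}^{\infty} - \frac{3 u^{8} e^{- a u^{2}}}{4} \, du = - \frac{315 \sqrt{\pi}}{64 a^{\frac{9}{2}}},$$
and the integrand here is exactly the target integrand, so $I = - \frac{315 \sqrt{\pi}}{64 a^{\frac{9}{2}}}$.

Setting $a = \frac{3}{4}$:
$$I = - \frac{280 \sqrt{3} \sqrt{\pi}}{27}.$$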